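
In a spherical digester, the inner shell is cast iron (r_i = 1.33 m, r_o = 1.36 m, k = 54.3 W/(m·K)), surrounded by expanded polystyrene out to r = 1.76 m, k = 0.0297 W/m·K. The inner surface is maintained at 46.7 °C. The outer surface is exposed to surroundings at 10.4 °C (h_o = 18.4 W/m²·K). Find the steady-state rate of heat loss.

Treat each layer as a resistance in series:
  R_cast iron = (1/1.33 − 1/1.36)/(4πk) = 0.01659/(4π·54.3) = 2.431×10^-5 K/W
  R_expanded polystyrene = (1/1.36 − 1/1.76)/(4πk) = 0.1671/(4π·0.0297) = 0.4478 K/W
  R_conv,out = 1/(4πr²h) = 1/(4π·1.76²·18.4) = 0.001396 K/W
ΣR = 2.431×10^-5 + 0.4478 + 0.001396 = 0.4492 K/W
Q = ΔT/ΣR = (46.7 °C − 10.4 °C)/0.4492 = 80.8 W

Q = 80.8 W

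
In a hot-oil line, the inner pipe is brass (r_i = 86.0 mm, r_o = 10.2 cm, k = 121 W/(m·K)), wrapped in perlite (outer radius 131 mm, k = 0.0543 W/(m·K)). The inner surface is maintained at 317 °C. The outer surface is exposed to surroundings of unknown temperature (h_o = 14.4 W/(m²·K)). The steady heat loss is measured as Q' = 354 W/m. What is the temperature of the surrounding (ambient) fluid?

T_out = 27.4 °C

Sum the resistances:
  R'_brass = ln(0.102/0.0860)/(2πk) = 0.1706/(2π·121) = 2.244×10^-4 m·K/W
  R'_perlite = ln(0.131/0.102)/(2πk) = 0.2502/(2π·0.0543) = 0.7334 m·K/W
  R'_conv,out = 1/(2πr h) = 1/(2π·0.131·14.4) = 0.08437 m·K/W
ΣR = 0.8180 m·K/W
ΔT = Q'·ΣR = 354 × 0.8180 = 289.6 K
Heat flows outward, so T_out = T_in − ΔT = 317 − 289.6 = 27.4 °C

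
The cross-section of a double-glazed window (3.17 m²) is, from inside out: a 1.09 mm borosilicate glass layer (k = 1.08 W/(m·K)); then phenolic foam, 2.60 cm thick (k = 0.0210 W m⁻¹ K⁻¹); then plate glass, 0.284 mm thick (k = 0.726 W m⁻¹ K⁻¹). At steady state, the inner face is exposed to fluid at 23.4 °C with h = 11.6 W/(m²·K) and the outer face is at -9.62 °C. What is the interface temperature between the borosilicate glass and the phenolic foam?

T = 21.2 °C

Series thermal resistances, inner to outer:
  R_conv,in = 1/(hA) = 1/(11.6·3.17) = 0.02719 K/W
  R_borosilicate glass = L/(kA) = 0.00109/(1.08·3.17) = 3.184×10^-4 K/W
  R_phenolic foam = L/(kA) = 0.0260/(0.0210·3.17) = 0.3906 K/W
  R_plate glass = L/(kA) = 2.84×10^-4/(0.726·3.17) = 1.234×10^-4 K/W
ΣR = 0.02719 + 3.184×10^-4 + 0.3906 + 1.234×10^-4 = 0.4182 K/W
Q = ΔT/ΣR = (23.4 °C − -9.62 °C)/0.4182 = 78.96 W
From the inner boundary to the borosilicate glass/phenolic foam interface, ΣR_partial = 0.02751 K/W.
T_interface = T_in − Q·ΣR_partial = 23.4 °C − (78.96)(0.02751) = 21.2 °C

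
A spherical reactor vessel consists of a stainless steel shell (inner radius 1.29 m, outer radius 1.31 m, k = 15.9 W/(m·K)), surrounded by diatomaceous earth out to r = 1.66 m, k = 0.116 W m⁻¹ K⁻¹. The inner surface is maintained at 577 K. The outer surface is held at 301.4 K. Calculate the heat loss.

Resistance network (inner→outer):
  R_stainless steel = (1/1.29 − 1/1.31)/(4πk) = 0.01184/(4π·15.9) = 5.923×10^-5 K/W
  R_diatomaceous earth = (1/1.31 − 1/1.66)/(4πk) = 0.1609/(4π·0.116) = 0.1104 K/W
ΣR = 5.923×10^-5 + 0.1104 = 0.1105 K/W
Q = ΔT/ΣR = (577 K − 301.4 K)/0.1105 = 2490 W

Q = 2.49 kW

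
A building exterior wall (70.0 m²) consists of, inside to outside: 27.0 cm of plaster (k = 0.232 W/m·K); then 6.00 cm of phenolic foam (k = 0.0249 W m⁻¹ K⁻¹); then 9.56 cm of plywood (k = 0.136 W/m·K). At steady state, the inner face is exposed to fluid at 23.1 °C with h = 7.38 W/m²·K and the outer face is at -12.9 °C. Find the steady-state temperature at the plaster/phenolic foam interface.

Series thermal resistances, inner to outer:
  R_conv,in = 1/(hA) = 1/(7.38·70.0) = 0.001936 K/W
  R_plaster = L/(kA) = 0.270/(0.232·70.0) = 0.01663 K/W
  R_phenolic foam = L/(kA) = 0.0600/(0.0249·70.0) = 0.03442 K/W
  R_plywood = L/(kA) = 0.0956/(0.136·70.0) = 0.01004 K/W
ΣR = 0.001936 + 0.01663 + 0.03442 + 0.01004 = 0.06303 K/W
Q = ΔT/ΣR = (23.1 °C − -12.9 °C)/0.06303 = 571.2 W
From the inner boundary to the plaster/phenolic foam interface, ΣR_partial = 0.01857 K/W.
T_interface = T_in − Q·ΣR_partial = 23.1 °C − (571.2)(0.01857) = 12.5 °C

T = 12.5 °C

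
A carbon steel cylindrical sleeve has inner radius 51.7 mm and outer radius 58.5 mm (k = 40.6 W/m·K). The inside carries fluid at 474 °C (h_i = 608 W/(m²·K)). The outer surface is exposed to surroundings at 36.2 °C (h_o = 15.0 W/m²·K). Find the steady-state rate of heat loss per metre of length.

Treat each layer as a resistance in series:
  R'_conv,in = 1/(2πr h) = 1/(2π·0.0517·608) = 0.005063 m·K/W
  R'_carbon steel = ln(0.0585/0.0517)/(2πk) = 0.1236/(2π·40.6) = 4.844×10^-4 m·K/W
  R'_conv,out = 1/(2πr h) = 1/(2π·0.0585·15.0) = 0.1814 m·K/W
ΣR = 0.005063 + 4.844×10^-4 + 0.1814 = 0.1869 m·K/W
Q' = ΔT/ΣR = (474 °C − 36.2 °C)/0.1869 = 2340 W/m

Q' = 2340 W/m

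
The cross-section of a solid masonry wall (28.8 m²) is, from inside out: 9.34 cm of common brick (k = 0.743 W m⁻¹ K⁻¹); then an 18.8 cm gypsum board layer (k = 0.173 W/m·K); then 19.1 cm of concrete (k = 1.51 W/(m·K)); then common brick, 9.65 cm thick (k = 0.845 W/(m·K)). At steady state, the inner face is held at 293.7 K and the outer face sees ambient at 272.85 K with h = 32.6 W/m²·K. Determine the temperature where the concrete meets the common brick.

T = 274.89 K

Resistance network (inner→outer):
  R_common brick = L/(kA) = 0.0934/(0.743·28.8) = 0.004365 K/W
  R_gypsum board = L/(kA) = 0.188/(0.173·28.8) = 0.03773 K/W
  R_concrete = L/(kA) = 0.191/(1.51·28.8) = 0.004392 K/W
  R_common brick = L/(kA) = 0.0965/(0.845·28.8) = 0.003965 K/W
  R_conv,out = 1/(hA) = 1/(32.6·28.8) = 0.001065 K/W
ΣR = 0.004365 + 0.03773 + 0.004392 + 0.003965 + 0.001065 = 0.05152 K/W
Q = ΔT/ΣR = (293.7 K − 272.85 K)/0.05152 = 404.7 W
From the inner boundary to the concrete/common brick interface, ΣR_partial = 0.04649 K/W.
T_interface = T_in − Q·ΣR_partial = 293.7 K − (404.7)(0.04649) = 274.89 K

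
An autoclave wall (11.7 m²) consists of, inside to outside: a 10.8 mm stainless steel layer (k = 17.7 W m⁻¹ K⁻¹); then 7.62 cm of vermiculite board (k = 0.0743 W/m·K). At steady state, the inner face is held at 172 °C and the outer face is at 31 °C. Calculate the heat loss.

Series thermal resistances, inner to outer:
  R_stainless steel = L/(kA) = 0.0108/(17.7·11.7) = 5.215×10^-5 K/W
  R_vermiculite board = L/(kA) = 0.0762/(0.0743·11.7) = 0.08766 K/W
ΣR = 5.215×10^-5 + 0.08766 = 0.08771 K/W
Q = ΔT/ΣR = (172 °C − 31 °C)/0.08771 = 1610 W

Q = 1610 W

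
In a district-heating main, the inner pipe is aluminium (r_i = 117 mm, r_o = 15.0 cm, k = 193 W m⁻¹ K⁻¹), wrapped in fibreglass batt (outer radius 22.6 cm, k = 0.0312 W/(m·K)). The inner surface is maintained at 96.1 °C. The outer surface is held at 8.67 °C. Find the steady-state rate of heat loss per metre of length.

Q' = 41.8 W/m

Treat each layer as a resistance in series:
  R'_aluminium = ln(0.150/0.117)/(2πk) = 0.2485/(2π·193) = 2.049×10^-4 m·K/W
  R'_fibreglass batt = ln(0.226/0.150)/(2πk) = 0.4099/(2π·0.0312) = 2.091 m·K/W
ΣR = 2.049×10^-4 + 2.091 = 2.091 m·K/W
Q' = ΔT/ΣR = (96.1 °C − 8.67 °C)/2.091 = 41.8 W/m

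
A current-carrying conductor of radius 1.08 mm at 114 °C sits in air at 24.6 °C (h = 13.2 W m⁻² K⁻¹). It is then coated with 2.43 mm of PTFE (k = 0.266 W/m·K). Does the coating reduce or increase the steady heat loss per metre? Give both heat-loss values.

Critical radius for a cylinder: r_cr = k/h = 0.0202 m = 2.02 cm.
Outer radius after coating: r₂ = 0.00108 + 0.00243 = 0.00351 m.
Since r₁ < r_cr and r₂ ≤ r_cr, the coating moves toward the maximum at r_cr — heat loss rises.
Bare: R = 1/(2πr₁h) = 11.16 m·K/W; Q = 89.4/11.16 = 8.01 W/m.
Coated: R = R_cond + R_conv = 4.140 m·K/W; Q = 89.4/4.140 = 21.6 W/m.

increases: 8.01 → 21.6 W/m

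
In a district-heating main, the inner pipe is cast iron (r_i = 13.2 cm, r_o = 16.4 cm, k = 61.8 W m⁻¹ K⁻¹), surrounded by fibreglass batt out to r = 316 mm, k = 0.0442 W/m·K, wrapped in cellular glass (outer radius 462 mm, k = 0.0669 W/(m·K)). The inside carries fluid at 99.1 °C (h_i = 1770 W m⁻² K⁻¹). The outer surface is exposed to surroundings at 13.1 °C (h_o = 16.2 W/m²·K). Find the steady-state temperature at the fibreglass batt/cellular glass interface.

T = 37.3 °C

Treat each layer as a resistance in series:
  R'_conv,in = 1/(2πr h) = 1/(2π·0.132·1770) = 6.812×10^-4 m·K/W
  R'_cast iron = ln(0.164/0.132)/(2πk) = 0.2171/(2π·61.8) = 5.590×10^-4 m·K/W
  R'_fibreglass batt = ln(0.316/0.164)/(2πk) = 0.6559/(2π·0.0442) = 2.362 m·K/W
  R'_cellular glass = ln(0.462/0.316)/(2πk) = 0.3798/(2π·0.0669) = 0.9036 m·K/W
  R'_conv,out = 1/(2πr h) = 1/(2π·0.462·16.2) = 0.02126 m·K/W
ΣR = 6.812×10^-4 + 5.590×10^-4 + 2.362 + 0.9036 + 0.02126 = 3.288 m·K/W
Q' = ΔT/ΣR = (99.1 °C − 13.1 °C)/3.288 = 26.16 W/m
From the inner boundary to the fibreglass batt/cellular glass interface, ΣR_partial = 2.363 m·K/W.
T_interface = T_in − Q'·ΣR_partial = 99.1 °C − (26.16)(2.363) = 37.3 °C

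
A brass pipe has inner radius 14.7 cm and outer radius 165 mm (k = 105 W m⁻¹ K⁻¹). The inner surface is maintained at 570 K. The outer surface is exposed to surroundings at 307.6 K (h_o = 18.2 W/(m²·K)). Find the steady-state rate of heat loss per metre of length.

Treat each layer as a resistance in series:
  R'_brass = ln(0.165/0.147)/(2πk) = 0.1155/(2π·105) = 1.751×10^-4 m·K/W
  R'_conv,out = 1/(2πr h) = 1/(2π·0.165·18.2) = 0.05300 m·K/W
ΣR = 1.751×10^-4 + 0.05300 = 0.05318 m·K/W
Q' = ΔT/ΣR = (570 K − 307.6 K)/0.05318 = 4930 W/m

Q' = 4.93 kW/m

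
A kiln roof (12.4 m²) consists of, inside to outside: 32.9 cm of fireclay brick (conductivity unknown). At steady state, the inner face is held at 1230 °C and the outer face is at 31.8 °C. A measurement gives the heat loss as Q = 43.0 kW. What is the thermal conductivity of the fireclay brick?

k = 0.952 W/m·K

ΣR = ΔT/Q = |1230 − 31.8|/43000 = 0.02787 K/W
L/(kA) = 0.02787 ⇒ k = 0.329/(0.02787·12.4) = 0.952 W/m·K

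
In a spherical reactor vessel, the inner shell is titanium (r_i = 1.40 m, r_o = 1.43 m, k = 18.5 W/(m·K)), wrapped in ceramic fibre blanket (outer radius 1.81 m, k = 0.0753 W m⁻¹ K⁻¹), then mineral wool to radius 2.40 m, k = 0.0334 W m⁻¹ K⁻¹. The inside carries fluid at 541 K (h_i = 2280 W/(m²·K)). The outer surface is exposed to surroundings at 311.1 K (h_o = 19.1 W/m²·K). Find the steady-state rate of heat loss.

Q = 479 W

Resistance network (inner→outer):
  R_conv,in = 1/(4πr²h) = 1/(4π·1.40²·2280) = 1.781×10^-5 K/W
  R_titanium = (1/1.40 − 1/1.43)/(4πk) = 0.01499/(4π·18.5) = 6.446×10^-5 K/W
  R_ceramic fibre blanket = (1/1.43 − 1/1.81)/(4πk) = 0.1468/(4π·0.0753) = 0.1552 K/W
  R_mineral wool = (1/1.81 − 1/2.40)/(4πk) = 0.1358/(4π·0.0334) = 0.3236 K/W
  R_conv,out = 1/(4πr²h) = 1/(4π·2.40²·19.1) = 7.233×10^-4 K/W
ΣR = 1.781×10^-5 + 6.446×10^-5 + 0.1552 + 0.3236 + 7.233×10^-4 = 0.4796 K/W
Q = ΔT/ΣR = (541 K − 311.1 K)/0.4796 = 479 W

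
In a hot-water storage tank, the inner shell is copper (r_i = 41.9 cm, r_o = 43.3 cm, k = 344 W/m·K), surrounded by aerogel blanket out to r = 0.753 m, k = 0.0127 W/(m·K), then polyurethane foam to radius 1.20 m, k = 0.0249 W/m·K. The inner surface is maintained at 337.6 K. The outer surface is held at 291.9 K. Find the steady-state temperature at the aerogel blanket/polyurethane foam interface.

T = 301.2 K

Series thermal resistances, inner to outer:
  R_copper = (1/0.419 − 1/0.433)/(4πk) = 0.07717/(4π·344) = 1.785×10^-5 K/W
  R_aerogel blanket = (1/0.433 − 1/0.753)/(4πk) = 0.9814/(4π·0.0127) = 6.150 K/W
  R_polyurethane foam = (1/0.753 − 1/1.20)/(4πk) = 0.4947/(4π·0.0249) = 1.581 K/W
ΣR = 1.785×10^-5 + 6.150 + 1.581 = 7.731 K/W
Q = ΔT/ΣR = (337.6 K − 291.9 K)/7.731 = 5.911 W
From the inner boundary to the aerogel blanket/polyurethane foam interface, ΣR_partial = 6.150 K/W.
T_interface = T_in − Q·ΣR_partial = 337.6 K − (5.911)(6.150) = 301.2 K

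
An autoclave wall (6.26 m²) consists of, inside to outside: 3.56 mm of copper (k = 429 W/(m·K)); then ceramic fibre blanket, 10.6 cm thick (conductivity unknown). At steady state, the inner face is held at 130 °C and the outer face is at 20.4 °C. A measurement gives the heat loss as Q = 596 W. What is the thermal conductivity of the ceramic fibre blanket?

k = 0.0921 W/m·K

ΣR = ΔT/Q = |130 − 20.4|/596 = 0.1839 K/W
Known resistances:
  R_copper = L/(kA) = 0.00356/(429·6.26) = 1.326×10^-6 K/W
R_ceramic fibre blanket = ΣR − ΣR_known = 0.1839 − 1.326×10^-6 = 0.1839 K/W
L/(kA) = 0.1839 ⇒ k = 0.106/(0.1839·6.26) = 0.0921 W/m·K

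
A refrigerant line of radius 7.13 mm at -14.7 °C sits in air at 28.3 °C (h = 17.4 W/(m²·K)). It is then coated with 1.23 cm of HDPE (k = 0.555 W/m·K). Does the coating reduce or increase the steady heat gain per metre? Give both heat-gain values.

increases: 33.5 → 56.7 W/m

Critical radius for a cylinder: r_cr = k/h = 0.0319 m = 3.19 cm.
Outer radius after coating: r₂ = 0.00713 + 0.0123 = 0.01943 m.
Since r₁ < r_cr and r₂ ≤ r_cr, the coating moves toward the maximum at r_cr — heat gain rises.
Bare: R = 1/(2πr₁h) = 1.283 m·K/W; Q = 43/1.283 = 33.5 W/m.
Coated: R = R_cond + R_conv = 0.7582 m·K/W; Q = 43/0.7582 = 56.7 W/m.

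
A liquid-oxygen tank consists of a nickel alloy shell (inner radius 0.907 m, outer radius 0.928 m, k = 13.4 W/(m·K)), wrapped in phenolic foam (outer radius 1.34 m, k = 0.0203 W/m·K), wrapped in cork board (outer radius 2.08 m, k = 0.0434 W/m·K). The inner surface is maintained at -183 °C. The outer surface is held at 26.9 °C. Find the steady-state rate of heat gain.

Resistance network (inner→outer):
  R_nickel alloy = (1/0.907 − 1/0.928)/(4πk) = 0.02495/(4π·13.4) = 1.482×10^-4 K/W
  R_phenolic foam = (1/0.928 − 1/1.34)/(4πk) = 0.3313/(4π·0.0203) = 1.299 K/W
  R_cork board = (1/1.34 − 1/2.08)/(4πk) = 0.2655/(4π·0.0434) = 0.4868 K/W
ΣR = 1.482×10^-4 + 1.299 + 0.4868 = 1.786 K/W
Q = ΔT/ΣR = (-183 °C − 26.9 °C)/1.786 = -118 W
(Negative Q ⇒ heat flows inward; heat gain = 118 W.)

Q = 118 W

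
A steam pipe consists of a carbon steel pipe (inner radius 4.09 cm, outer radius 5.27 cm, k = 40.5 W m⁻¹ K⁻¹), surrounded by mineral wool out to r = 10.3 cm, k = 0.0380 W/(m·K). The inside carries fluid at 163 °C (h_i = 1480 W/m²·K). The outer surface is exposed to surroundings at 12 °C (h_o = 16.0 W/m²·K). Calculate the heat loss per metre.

Q' = 51.9 W/m

Treat each layer as a resistance in series:
  R'_conv,in = 1/(2πr h) = 1/(2π·0.0409·1480) = 0.002629 m·K/W
  R'_carbon steel = ln(0.0527/0.0409)/(2πk) = 0.2535/(2π·40.5) = 9.961×10^-4 m·K/W
  R'_mineral wool = ln(0.103/0.0527)/(2πk) = 0.6701/(2π·0.0380) = 2.807 m·K/W
  R'_conv,out = 1/(2πr h) = 1/(2π·0.103·16.0) = 0.09657 m·K/W
ΣR = 0.002629 + 9.961×10^-4 + 2.807 + 0.09657 = 2.907 m·K/W
Q' = ΔT/ΣR = (163 °C − 12 °C)/2.907 = 51.9 W/m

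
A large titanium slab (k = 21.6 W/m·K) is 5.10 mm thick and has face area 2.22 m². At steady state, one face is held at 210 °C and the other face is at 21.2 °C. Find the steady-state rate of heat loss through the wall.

Q = 1780 kW

Q = kA·ΔT/L = 21.6 × 2.22 × |210 °C − 21.2 °C| / 0.00510 = 1.78×10^6 W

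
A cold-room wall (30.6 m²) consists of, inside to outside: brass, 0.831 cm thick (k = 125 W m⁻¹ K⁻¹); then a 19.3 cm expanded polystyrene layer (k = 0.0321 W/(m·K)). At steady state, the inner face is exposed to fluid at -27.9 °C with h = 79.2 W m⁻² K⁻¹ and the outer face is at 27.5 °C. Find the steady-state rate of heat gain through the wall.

Treat each layer as a resistance in series:
  R_conv,in = 1/(hA) = 1/(79.2·30.6) = 4.126×10^-4 K/W
  R_brass = L/(kA) = 0.00831/(125·30.6) = 2.173×10^-6 K/W
  R_expanded polystyrene = L/(kA) = 0.193/(0.0321·30.6) = 0.1965 K/W
ΣR = 4.126×10^-4 + 2.173×10^-6 + 0.1965 = 0.1969 K/W
Q = ΔT/ΣR = (-27.9 °C − 27.5 °C)/0.1969 = -281 W
(Negative Q ⇒ heat flows inward; heat gain = 281 W.)

Q = 281 W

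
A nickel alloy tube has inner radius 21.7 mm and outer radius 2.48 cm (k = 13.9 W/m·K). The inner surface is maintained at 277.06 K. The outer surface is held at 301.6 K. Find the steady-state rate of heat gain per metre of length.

Q' = 2πk·ΔT/ln(r₂/r₁) = 2π × 13.9 × 24.54 / ln(0.0248/0.0217) = 16100 W/m

Q' = 16100 W/m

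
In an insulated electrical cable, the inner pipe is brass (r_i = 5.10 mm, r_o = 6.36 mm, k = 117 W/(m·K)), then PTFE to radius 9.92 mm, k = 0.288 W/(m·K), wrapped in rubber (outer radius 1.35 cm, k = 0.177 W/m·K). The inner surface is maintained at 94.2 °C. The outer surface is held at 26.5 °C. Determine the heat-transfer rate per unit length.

Q' = 129 W/m

Treat each layer as a resistance in series:
  R'_brass = ln(0.00636/0.00510)/(2πk) = 0.2208/(2π·117) = 3.003×10^-4 m·K/W
  R'_PTFE = ln(0.00992/0.00636)/(2πk) = 0.4445/(2π·0.288) = 0.2457 m·K/W
  R'_rubber = ln(0.0135/0.00992)/(2πk) = 0.3081/(2π·0.177) = 0.2771 m·K/W
ΣR = 3.003×10^-4 + 0.2457 + 0.2771 = 0.5231 m·K/W
Q' = ΔT/ΣR = (94.2 °C − 26.5 °C)/0.5231 = 129 W/m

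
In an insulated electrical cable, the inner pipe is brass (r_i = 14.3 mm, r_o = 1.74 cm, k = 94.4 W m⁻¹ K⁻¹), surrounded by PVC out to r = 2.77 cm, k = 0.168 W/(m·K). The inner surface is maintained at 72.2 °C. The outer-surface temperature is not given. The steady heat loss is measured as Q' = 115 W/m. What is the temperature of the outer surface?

T_out = 21.5 °C

Series resistances:
  R'_brass = ln(0.0174/0.0143)/(2πk) = 0.1962/(2π·94.4) = 3.308×10^-4 m·K/W
  R'_PVC = ln(0.0277/0.0174)/(2πk) = 0.4650/(2π·0.168) = 0.4405 m·K/W
ΣR = 0.4408 m·K/W
ΔT = Q'·ΣR = 115 × 0.4408 = 50.69 K
Heat flows outward, so T_out = T_in − ΔT = 72.2 − 50.69 = 21.5 °C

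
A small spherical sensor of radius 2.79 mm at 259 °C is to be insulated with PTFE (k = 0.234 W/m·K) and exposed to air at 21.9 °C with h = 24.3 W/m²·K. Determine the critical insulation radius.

r_cr = 1.93 cm

For a sphere, r_cr = 2k_ins/h = 2·0.234/24.3 = 0.0193 m = 1.93 cm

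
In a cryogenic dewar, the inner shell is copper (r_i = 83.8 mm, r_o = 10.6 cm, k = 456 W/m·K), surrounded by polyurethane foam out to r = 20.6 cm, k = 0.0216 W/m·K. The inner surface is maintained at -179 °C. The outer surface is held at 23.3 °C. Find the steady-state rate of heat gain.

Q = 12.0 W

Resistance network (inner→outer):
  R_copper = (1/0.0838 − 1/0.106)/(4πk) = 2.499/(4π·456) = 4.361×10^-4 K/W
  R_polyurethane foam = (1/0.106 − 1/0.206)/(4πk) = 4.580/(4π·0.0216) = 16.87 K/W
ΣR = 4.361×10^-4 + 16.87 = 16.87 K/W
Q = ΔT/ΣR = (-179 °C − 23.3 °C)/16.87 = -12.0 W
(Negative Q ⇒ heat flows inward; heat gain = 12.0 W.)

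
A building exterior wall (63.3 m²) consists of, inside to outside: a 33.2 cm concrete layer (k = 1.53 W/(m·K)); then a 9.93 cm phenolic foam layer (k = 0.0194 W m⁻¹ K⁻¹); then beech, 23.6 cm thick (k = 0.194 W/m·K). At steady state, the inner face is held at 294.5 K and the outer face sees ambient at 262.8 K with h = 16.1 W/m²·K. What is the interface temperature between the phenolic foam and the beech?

Resistance network (inner→outer):
  R_concrete = L/(kA) = 0.332/(1.53·63.3) = 0.003428 K/W
  R_phenolic foam = L/(kA) = 0.0993/(0.0194·63.3) = 0.08086 K/W
  R_beech = L/(kA) = 0.236/(0.194·63.3) = 0.01922 K/W
  R_conv,out = 1/(hA) = 1/(16.1·63.3) = 9.812×10^-4 K/W
ΣR = 0.003428 + 0.08086 + 0.01922 + 9.812×10^-4 = 0.1045 K/W
Q = ΔT/ΣR = (294.5 K − 262.8 K)/0.1045 = 303.3 W
From the inner boundary to the phenolic foam/beech interface, ΣR_partial = 0.08429 K/W.
T_interface = T_in − Q·ΣR_partial = 294.5 K − (303.3)(0.08429) = 268.93 K

T = 268.93 K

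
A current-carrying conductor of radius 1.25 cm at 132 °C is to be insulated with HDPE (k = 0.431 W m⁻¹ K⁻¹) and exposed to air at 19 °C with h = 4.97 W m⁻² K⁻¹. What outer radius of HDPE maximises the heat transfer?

r_cr = 8.67 cm

For a cylinder, r_cr = k_ins/h = 0.431/4.97 = 0.0867 m = 8.67 cm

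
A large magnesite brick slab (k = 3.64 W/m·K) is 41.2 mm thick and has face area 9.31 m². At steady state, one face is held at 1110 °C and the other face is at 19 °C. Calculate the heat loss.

Q = kA·ΔT/L = 3.64 × 9.31 × |1110 °C − 19 °C| / 0.0412 = 8.97×10^5 W

Q = 897 kW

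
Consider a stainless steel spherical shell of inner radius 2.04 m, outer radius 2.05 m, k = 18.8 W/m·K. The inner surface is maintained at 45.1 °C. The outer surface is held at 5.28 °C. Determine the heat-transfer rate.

Q = 4πk·ΔT/(1/r₁ − 1/r₂) = 4π × 18.8 × 39.82 / (1/2.04 − 1/2.05) = 3.93×10^6 W

Q = 3930 kW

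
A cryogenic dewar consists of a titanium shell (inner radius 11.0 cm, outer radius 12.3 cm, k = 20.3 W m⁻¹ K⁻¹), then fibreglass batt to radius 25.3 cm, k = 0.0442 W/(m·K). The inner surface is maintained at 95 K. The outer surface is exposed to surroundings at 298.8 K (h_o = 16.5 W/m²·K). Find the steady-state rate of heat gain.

Resistance network (inner→outer):
  R_titanium = (1/0.110 − 1/0.123)/(4πk) = 0.9608/(4π·20.3) = 0.003767 K/W
  R_fibreglass batt = (1/0.123 − 1/0.253)/(4πk) = 4.178/(4π·0.0442) = 7.521 K/W
  R_conv,out = 1/(4πr²h) = 1/(4π·0.253²·16.5) = 0.07535 K/W
ΣR = 0.003767 + 7.521 + 0.07535 = 7.600 K/W
Q = ΔT/ΣR = (95 K − 298.8 K)/7.600 = -26.8 W
(Negative Q ⇒ heat flows inward; heat gain = 26.8 W.)

Q = 26.8 W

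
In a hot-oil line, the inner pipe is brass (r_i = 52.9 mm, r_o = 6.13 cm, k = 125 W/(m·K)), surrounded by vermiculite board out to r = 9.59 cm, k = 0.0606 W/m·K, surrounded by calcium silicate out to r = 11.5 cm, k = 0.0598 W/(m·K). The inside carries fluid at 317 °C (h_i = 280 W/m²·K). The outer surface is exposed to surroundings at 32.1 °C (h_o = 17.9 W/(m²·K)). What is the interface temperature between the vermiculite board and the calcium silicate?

Series thermal resistances, inner to outer:
  R'_conv,in = 1/(2πr h) = 1/(2π·0.0529·280) = 0.01075 m·K/W
  R'_brass = ln(0.0613/0.0529)/(2πk) = 0.1474/(2π·125) = 1.876×10^-4 m·K/W
  R'_vermiculite board = ln(0.0959/0.0613)/(2πk) = 0.4475/(2π·0.0606) = 1.175 m·K/W
  R'_calcium silicate = ln(0.115/0.0959)/(2πk) = 0.1816/(2π·0.0598) = 0.4834 m·K/W
  R'_conv,out = 1/(2πr h) = 1/(2π·0.115·17.9) = 0.07732 m·K/W
ΣR = 0.01075 + 1.876×10^-4 + 1.175 + 0.4834 + 0.07732 = 1.747 m·K/W
Q' = ΔT/ΣR = (317 °C − 32.1 °C)/1.747 = 163.1 W/m
From the inner boundary to the vermiculite board/calcium silicate interface, ΣR_partial = 1.186 m·K/W.
T_interface = T_in − Q'·ΣR_partial = 317 °C − (163.1)(1.186) = 124 °C

T = 124 °C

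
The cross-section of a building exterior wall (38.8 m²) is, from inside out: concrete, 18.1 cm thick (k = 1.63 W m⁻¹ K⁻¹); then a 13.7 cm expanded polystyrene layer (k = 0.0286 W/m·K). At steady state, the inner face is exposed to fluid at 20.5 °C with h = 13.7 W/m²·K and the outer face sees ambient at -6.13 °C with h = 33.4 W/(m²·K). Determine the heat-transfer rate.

Q = 206 W

Series thermal resistances, inner to outer:
  R_conv,in = 1/(hA) = 1/(13.7·38.8) = 0.001881 K/W
  R_concrete = L/(kA) = 0.181/(1.63·38.8) = 0.002862 K/W
  R_expanded polystyrene = L/(kA) = 0.137/(0.0286·38.8) = 0.1235 K/W
  R_conv,out = 1/(hA) = 1/(33.4·38.8) = 7.717×10^-4 K/W
ΣR = 0.001881 + 0.002862 + 0.1235 + 7.717×10^-4 = 0.1290 K/W
Q = ΔT/ΣR = (20.5 °C − -6.13 °C)/0.1290 = 206 W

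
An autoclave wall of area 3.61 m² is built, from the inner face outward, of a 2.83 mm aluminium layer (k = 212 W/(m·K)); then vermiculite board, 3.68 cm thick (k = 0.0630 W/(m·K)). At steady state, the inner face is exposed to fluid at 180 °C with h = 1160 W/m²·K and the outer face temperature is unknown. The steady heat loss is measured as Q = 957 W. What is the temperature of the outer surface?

Series resistances:
  R_conv,in = 1/(hA) = 1/(1160·3.61) = 2.388×10^-4 K/W
  R_aluminium = L/(kA) = 0.00283/(212·3.61) = 3.698×10^-6 K/W
  R_vermiculite board = L/(kA) = 0.0368/(0.0630·3.61) = 0.1618 K/W
ΣR = 0.1621 K/W
ΔT = Q·ΣR = 957 × 0.1621 = 155.1 K
Heat flows outward, so T_out = T_in − ΔT = 180 − 155.1 = 24.9 °C

T_out = 24.9 °C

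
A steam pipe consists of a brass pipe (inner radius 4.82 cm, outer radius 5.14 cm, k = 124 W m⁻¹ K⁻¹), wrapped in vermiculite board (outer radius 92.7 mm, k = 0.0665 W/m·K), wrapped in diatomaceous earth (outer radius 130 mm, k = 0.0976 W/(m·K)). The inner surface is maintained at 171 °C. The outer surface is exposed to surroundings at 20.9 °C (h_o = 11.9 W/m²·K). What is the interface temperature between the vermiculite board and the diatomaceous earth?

T = 68.4 °C

Series thermal resistances, inner to outer:
  R'_brass = ln(0.0514/0.0482)/(2πk) = 0.06428/(2π·124) = 8.250×10^-5 m·K/W
  R'_vermiculite board = ln(0.0927/0.0514)/(2πk) = 0.5897/(2π·0.0665) = 1.411 m·K/W
  R'_diatomaceous earth = ln(0.130/0.0927)/(2πk) = 0.3382/(2π·0.0976) = 0.5514 m·K/W
  R'_conv,out = 1/(2πr h) = 1/(2π·0.130·11.9) = 0.1029 m·K/W
ΣR = 8.250×10^-5 + 1.411 + 0.5514 + 0.1029 = 2.065 m·K/W
Q' = ΔT/ΣR = (171 °C − 20.9 °C)/2.065 = 72.69 W/m
From the inner boundary to the vermiculite board/diatomaceous earth interface, ΣR_partial = 1.411 m·K/W.
T_interface = T_in − Q'·ΣR_partial = 171 °C − (72.69)(1.411) = 68.4 °C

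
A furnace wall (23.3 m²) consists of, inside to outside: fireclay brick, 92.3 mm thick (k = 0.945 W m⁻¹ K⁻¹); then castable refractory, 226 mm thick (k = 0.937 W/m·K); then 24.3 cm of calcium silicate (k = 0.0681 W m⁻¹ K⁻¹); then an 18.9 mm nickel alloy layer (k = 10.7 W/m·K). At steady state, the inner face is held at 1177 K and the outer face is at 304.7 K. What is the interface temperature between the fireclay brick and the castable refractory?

T = 1155 K

Resistance network (inner→outer):
  R_fireclay brick = L/(kA) = 0.0923/(0.945·23.3) = 0.004192 K/W
  R_castable refractory = L/(kA) = 0.226/(0.937·23.3) = 0.01035 K/W
  R_calcium silicate = L/(kA) = 0.243/(0.0681·23.3) = 0.1531 K/W
  R_nickel alloy = L/(kA) = 0.0189/(10.7·23.3) = 7.581×10^-5 K/W
ΣR = 0.004192 + 0.01035 + 0.1531 + 7.581×10^-5 = 0.1677 K/W
Q = ΔT/ΣR = (1177 K − 304.7 K)/0.1677 = 5202 W
From the inner boundary to the fireclay brick/castable refractory interface, ΣR_partial = 0.004192 K/W.
T_interface = T_in − Q·ΣR_partial = 1177 K − (5202)(0.004192) = 1155 K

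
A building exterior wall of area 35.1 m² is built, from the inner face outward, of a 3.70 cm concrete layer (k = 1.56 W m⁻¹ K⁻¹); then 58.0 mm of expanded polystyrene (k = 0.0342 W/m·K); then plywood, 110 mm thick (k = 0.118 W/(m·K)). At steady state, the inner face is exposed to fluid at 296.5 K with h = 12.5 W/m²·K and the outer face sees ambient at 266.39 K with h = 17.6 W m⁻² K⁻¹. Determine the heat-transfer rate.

Q = 379 W

Resistance network (inner→outer):
  R_conv,in = 1/(hA) = 1/(12.5·35.1) = 0.002279 K/W
  R_concrete = L/(kA) = 0.0370/(1.56·35.1) = 6.757×10^-4 K/W
  R_expanded polystyrene = L/(kA) = 0.0580/(0.0342·35.1) = 0.04832 K/W
  R_plywood = L/(kA) = 0.110/(0.118·35.1) = 0.02656 K/W
  R_conv,out = 1/(hA) = 1/(17.6·35.1) = 0.001619 K/W
ΣR = 0.002279 + 6.757×10^-4 + 0.04832 + 0.02656 + 0.001619 = 0.07945 K/W
Q = ΔT/ΣR = (296.5 K − 266.39 K)/0.07945 = 379 W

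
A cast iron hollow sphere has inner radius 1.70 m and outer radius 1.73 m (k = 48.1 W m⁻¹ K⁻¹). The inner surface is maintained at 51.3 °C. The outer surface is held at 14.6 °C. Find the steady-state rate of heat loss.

Q = 4πk·ΔT/(1/r₁ − 1/r₂) = 4π × 48.1 × 36.7 / (1/1.70 − 1/1.73) = 2.17×10^6 W

Q = 2.17×10^6 W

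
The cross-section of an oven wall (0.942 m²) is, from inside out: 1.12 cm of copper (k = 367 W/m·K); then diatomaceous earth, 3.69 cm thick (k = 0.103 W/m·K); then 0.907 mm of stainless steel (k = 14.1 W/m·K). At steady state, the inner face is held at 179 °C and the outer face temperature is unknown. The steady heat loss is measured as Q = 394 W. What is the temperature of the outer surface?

T_out = 29.1 °C

Sum the resistances:
  R_copper = L/(kA) = 0.0112/(367·0.942) = 3.240×10^-5 K/W
  R_diatomaceous earth = L/(kA) = 0.0369/(0.103·0.942) = 0.3803 K/W
  R_stainless steel = L/(kA) = 9.07×10^-4/(14.1·0.942) = 6.829×10^-5 K/W
ΣR = 0.3804 K/W
ΔT = Q·ΣR = 394 × 0.3804 = 149.9 K
Heat flows outward, so T_out = T_in − ΔT = 179 − 149.9 = 29.1 °C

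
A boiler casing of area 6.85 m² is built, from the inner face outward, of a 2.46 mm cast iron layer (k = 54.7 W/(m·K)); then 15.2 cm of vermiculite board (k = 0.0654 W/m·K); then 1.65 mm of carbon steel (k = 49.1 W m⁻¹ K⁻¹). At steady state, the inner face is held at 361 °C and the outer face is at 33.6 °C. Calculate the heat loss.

Series thermal resistances, inner to outer:
  R_cast iron = L/(kA) = 0.00246/(54.7·6.85) = 6.565×10^-6 K/W
  R_vermiculite board = L/(kA) = 0.152/(0.0654·6.85) = 0.3393 K/W
  R_carbon steel = L/(kA) = 0.00165/(49.1·6.85) = 4.906×10^-6 K/W
ΣR = 6.565×10^-6 + 0.3393 + 4.906×10^-6 = 0.3393 K/W
Q = ΔT/ΣR = (361 °C − 33.6 °C)/0.3393 = 965 W

Q = 965 W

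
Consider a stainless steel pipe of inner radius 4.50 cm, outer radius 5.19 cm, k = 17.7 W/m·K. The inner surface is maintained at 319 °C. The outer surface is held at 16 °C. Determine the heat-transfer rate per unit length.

Q' = 2.36×10^5 W/m

Q' = 2πk·ΔT/ln(r₂/r₁) = 2π × 17.7 × 303 / ln(0.0519/0.0450) = 2.36×10^5 W/m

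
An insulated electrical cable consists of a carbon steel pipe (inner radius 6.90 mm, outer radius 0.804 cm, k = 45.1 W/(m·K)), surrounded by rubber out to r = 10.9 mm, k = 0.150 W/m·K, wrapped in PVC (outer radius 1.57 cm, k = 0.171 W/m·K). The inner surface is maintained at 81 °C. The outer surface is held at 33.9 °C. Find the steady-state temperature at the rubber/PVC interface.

Treat each layer as a resistance in series:
  R'_carbon steel = ln(0.00804/0.00690)/(2πk) = 0.1529/(2π·45.1) = 5.396×10^-4 m·K/W
  R'_rubber = ln(0.0109/0.00804)/(2πk) = 0.3043/(2π·0.150) = 0.3229 m·K/W
  R'_PVC = ln(0.0157/0.0109)/(2πk) = 0.3649/(2π·0.171) = 0.3396 m·K/W
ΣR = 5.396×10^-4 + 0.3229 + 0.3396 = 0.6630 m·K/W
Q' = ΔT/ΣR = (81 °C − 33.9 °C)/0.6630 = 71.04 W/m
From the inner boundary to the rubber/PVC interface, ΣR_partial = 0.3234 m·K/W.
T_interface = T_in − Q'·ΣR_partial = 81 °C − (71.04)(0.3234) = 58.0 °C

T = 58.0 °C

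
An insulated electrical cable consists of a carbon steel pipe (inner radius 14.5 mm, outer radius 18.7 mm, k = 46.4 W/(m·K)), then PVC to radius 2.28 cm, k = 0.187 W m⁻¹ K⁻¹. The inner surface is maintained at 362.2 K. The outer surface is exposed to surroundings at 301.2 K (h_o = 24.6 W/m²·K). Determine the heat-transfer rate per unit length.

Q' = 135 W/m

Series thermal resistances, inner to outer:
  R'_carbon steel = ln(0.0187/0.0145)/(2πk) = 0.2544/(2π·46.4) = 8.725×10^-4 m·K/W
  R'_PVC = ln(0.0228/0.0187)/(2πk) = 0.1982/(2π·0.187) = 0.1687 m·K/W
  R'_conv,out = 1/(2πr h) = 1/(2π·0.0228·24.6) = 0.2838 m·K/W
ΣR = 8.725×10^-4 + 0.1687 + 0.2838 = 0.4534 m·K/W
Q' = ΔT/ΣR = (362.2 K − 301.2 K)/0.4534 = 135 W/m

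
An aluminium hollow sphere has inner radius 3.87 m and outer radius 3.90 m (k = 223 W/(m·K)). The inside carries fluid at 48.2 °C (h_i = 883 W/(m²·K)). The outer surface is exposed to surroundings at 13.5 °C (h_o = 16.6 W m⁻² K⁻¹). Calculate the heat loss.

Q = 1.08×10^5 W

Resistance network (inner→outer):
  R_conv,in = 1/(4πr²h) = 1/(4π·3.87²·883) = 6.017×10^-6 K/W
  R_aluminium = (1/3.87 − 1/3.90)/(4πk) = 0.001988/(4π·223) = 7.093×10^-7 K/W
  R_conv,out = 1/(4πr²h) = 1/(4π·3.90²·16.6) = 3.152×10^-4 K/W
ΣR = 6.017×10^-6 + 7.093×10^-7 + 3.152×10^-4 = 3.219×10^-4 K/W
Q = ΔT/ΣR = (48.2 °C − 13.5 °C)/3.219×10^-4 = 1.08×10^5 W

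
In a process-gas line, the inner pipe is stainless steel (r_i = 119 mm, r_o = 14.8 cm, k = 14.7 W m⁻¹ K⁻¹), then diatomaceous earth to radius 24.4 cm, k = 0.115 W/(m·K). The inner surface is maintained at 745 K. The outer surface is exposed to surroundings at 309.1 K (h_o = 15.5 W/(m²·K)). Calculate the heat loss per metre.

Q' = 592 W/m

Series thermal resistances, inner to outer:
  R'_stainless steel = ln(0.148/0.119)/(2πk) = 0.2181/(2π·14.7) = 0.002361 m·K/W
  R'_diatomaceous earth = ln(0.244/0.148)/(2πk) = 0.5000/(2π·0.115) = 0.6919 m·K/W
  R'_conv,out = 1/(2πr h) = 1/(2π·0.244·15.5) = 0.04208 m·K/W
ΣR = 0.002361 + 0.6919 + 0.04208 = 0.7363 m·K/W
Q' = ΔT/ΣR = (745 K − 309.1 K)/0.7363 = 592 W/m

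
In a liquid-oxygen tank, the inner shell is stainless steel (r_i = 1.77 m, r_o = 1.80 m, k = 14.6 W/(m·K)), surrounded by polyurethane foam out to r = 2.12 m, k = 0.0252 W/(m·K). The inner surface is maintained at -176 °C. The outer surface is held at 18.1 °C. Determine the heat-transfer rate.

Treat each layer as a resistance in series:
  R_stainless steel = (1/1.77 − 1/1.80)/(4πk) = 0.009416/(4π·14.6) = 5.132×10^-5 K/W
  R_polyurethane foam = (1/1.80 − 1/2.12)/(4πk) = 0.08386/(4π·0.0252) = 0.2648 K/W
ΣR = 5.132×10^-5 + 0.2648 = 0.2649 K/W
Q = ΔT/ΣR = (-176 °C − 18.1 °C)/0.2649 = -733 W
(Negative Q ⇒ heat flows inward; heat gain = 733 W.)

Q = 733 W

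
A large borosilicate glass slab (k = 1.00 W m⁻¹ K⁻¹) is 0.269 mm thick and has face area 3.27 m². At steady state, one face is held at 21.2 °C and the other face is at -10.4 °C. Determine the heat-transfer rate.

Q = 3.84×10^5 W

Q = kA·ΔT/L = 1.00 × 3.27 × |21.2 °C − -10.4 °C| / 2.69×10^-4 = 3.84×10^5 W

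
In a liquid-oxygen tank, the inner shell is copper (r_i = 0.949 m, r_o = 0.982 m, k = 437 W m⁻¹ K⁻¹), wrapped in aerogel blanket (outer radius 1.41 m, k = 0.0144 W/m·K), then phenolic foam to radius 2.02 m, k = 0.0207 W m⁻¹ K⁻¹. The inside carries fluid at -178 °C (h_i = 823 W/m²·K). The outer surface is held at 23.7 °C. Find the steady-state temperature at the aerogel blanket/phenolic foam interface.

T = -41.9 °C

Resistance network (inner→outer):
  R_conv,in = 1/(4πr²h) = 1/(4π·0.949²·823) = 1.074×10^-4 K/W
  R_copper = (1/0.949 − 1/0.982)/(4πk) = 0.03541/(4π·437) = 6.448×10^-6 K/W
  R_aerogel blanket = (1/0.982 − 1/1.41)/(4πk) = 0.3091/(4π·0.0144) = 1.708 K/W
  R_phenolic foam = (1/1.41 − 1/2.02)/(4πk) = 0.2142/(4π·0.0207) = 0.8233 K/W
ΣR = 1.074×10^-4 + 6.448×10^-6 + 1.708 + 0.8233 = 2.531 K/W
Q = ΔT/ΣR = (-178 °C − 23.7 °C)/2.531 = -79.69 W
From the inner boundary to the aerogel blanket/phenolic foam interface, ΣR_partial = 1.708 K/W.
T_interface = T_in − Q·ΣR_partial = -178 °C − (-79.69)(1.708) = -41.9 °C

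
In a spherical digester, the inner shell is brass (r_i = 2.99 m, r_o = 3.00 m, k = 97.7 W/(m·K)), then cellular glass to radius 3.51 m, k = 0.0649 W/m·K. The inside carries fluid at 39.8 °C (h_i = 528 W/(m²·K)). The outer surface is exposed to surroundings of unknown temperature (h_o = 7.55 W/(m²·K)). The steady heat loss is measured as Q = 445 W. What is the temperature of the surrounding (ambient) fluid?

T_out = 13.0 °C

Series resistances:
  R_conv,in = 1/(4πr²h) = 1/(4π·2.99²·528) = 1.686×10^-5 K/W
  R_brass = (1/2.99 − 1/3.00)/(4πk) = 0.001115/(4π·97.7) = 9.080×10^-7 K/W
  R_cellular glass = (1/3.00 − 1/3.51)/(4πk) = 0.04843/(4π·0.0649) = 0.05939 K/W
  R_conv,out = 1/(4πr²h) = 1/(4π·3.51²·7.55) = 8.555×10^-4 K/W
ΣR = 0.06026 K/W
ΔT = Q·ΣR = 445 × 0.06026 = 26.82 K
Heat flows outward, so T_out = T_in − ΔT = 39.8 − 26.82 = 13.0 °C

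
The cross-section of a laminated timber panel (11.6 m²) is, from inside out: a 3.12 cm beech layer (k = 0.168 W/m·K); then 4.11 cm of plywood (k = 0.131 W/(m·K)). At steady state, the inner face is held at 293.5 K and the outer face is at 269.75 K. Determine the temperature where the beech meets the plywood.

T = 284.7 K

Treat each layer as a resistance in series:
  R_beech = L/(kA) = 0.0312/(0.168·11.6) = 0.01601 K/W
  R_plywood = L/(kA) = 0.0411/(0.131·11.6) = 0.02705 K/W
ΣR = 0.01601 + 0.02705 = 0.04306 K/W
Q = ΔT/ΣR = (293.5 K − 269.75 K)/0.04306 = 551.6 W
From the inner boundary to the beech/plywood interface, ΣR_partial = 0.01601 K/W.
T_interface = T_in − Q·ΣR_partial = 293.5 K − (551.6)(0.01601) = 284.7 K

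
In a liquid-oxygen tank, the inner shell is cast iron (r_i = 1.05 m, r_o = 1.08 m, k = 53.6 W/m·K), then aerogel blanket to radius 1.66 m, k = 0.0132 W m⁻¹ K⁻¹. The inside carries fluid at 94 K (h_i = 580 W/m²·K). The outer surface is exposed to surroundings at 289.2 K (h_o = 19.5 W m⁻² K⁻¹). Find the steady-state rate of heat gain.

Q = 100 W

Treat each layer as a resistance in series:
  R_conv,in = 1/(4πr²h) = 1/(4π·1.05²·580) = 1.244×10^-4 K/W
  R_cast iron = (1/1.05 − 1/1.08)/(4πk) = 0.02646/(4π·53.6) = 3.928×10^-5 K/W
  R_aerogel blanket = (1/1.08 − 1/1.66)/(4πk) = 0.3235/(4π·0.0132) = 1.950 K/W
  R_conv,out = 1/(4πr²h) = 1/(4π·1.66²·19.5) = 0.001481 K/W
ΣR = 1.244×10^-4 + 3.928×10^-5 + 1.950 + 0.001481 = 1.952 K/W
Q = ΔT/ΣR = (94 K − 289.2 K)/1.952 = -100 W
(Negative Q ⇒ heat flows inward; heat gain = 100 W.)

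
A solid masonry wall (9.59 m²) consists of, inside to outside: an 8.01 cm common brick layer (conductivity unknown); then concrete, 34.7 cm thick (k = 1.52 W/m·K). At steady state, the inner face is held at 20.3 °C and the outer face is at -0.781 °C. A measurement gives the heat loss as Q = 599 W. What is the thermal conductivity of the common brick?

ΣR = ΔT/Q = |20.3 − -0.781|/599 = 0.03519 K/W
Known resistances:
  R_concrete = L/(kA) = 0.347/(1.52·9.59) = 0.02380 K/W
R_common brick = ΣR − ΣR_known = 0.03519 − 0.02380 = 0.01139 K/W
L/(kA) = 0.01139 ⇒ k = 0.0801/(0.01139·9.59) = 0.733 W/m·K

k = 0.733 W/m·K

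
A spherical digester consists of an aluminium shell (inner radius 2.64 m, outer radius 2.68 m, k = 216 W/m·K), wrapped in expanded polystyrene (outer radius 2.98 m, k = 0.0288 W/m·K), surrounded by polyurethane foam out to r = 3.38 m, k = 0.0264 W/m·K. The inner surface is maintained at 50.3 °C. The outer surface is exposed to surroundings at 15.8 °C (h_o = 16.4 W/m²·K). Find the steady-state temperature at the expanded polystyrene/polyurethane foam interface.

Treat each layer as a resistance in series:
  R_aluminium = (1/2.64 − 1/2.68)/(4πk) = 0.005654/(4π·216) = 2.083×10^-6 K/W
  R_expanded polystyrene = (1/2.68 − 1/2.98)/(4πk) = 0.03756/(4π·0.0288) = 0.1038 K/W
  R_polyurethane foam = (1/2.98 − 1/3.38)/(4πk) = 0.03971/(4π·0.0264) = 0.1197 K/W
  R_conv,out = 1/(4πr²h) = 1/(4π·3.38²·16.4) = 4.247×10^-4 K/W
ΣR = 2.083×10^-6 + 0.1038 + 0.1197 + 4.247×10^-4 = 0.2239 K/W
Q = ΔT/ΣR = (50.3 °C − 15.8 °C)/0.2239 = 154.1 W
From the inner boundary to the expanded polystyrene/polyurethane foam interface, ΣR_partial = 0.1038 K/W.
T_interface = T_in − Q·ΣR_partial = 50.3 °C − (154.1)(0.1038) = 34.3 °C

T = 34.3 °C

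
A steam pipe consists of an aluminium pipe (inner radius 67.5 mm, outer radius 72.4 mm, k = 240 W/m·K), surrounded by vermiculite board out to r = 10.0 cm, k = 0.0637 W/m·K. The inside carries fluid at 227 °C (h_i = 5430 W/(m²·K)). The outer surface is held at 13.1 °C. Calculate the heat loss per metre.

Q' = 265 W/m

Resistance network (inner→outer):
  R'_conv,in = 1/(2πr h) = 1/(2π·0.0675·5430) = 4.342×10^-4 m·K/W
  R'_aluminium = ln(0.0724/0.0675)/(2πk) = 0.07008/(2π·240) = 4.647×10^-5 m·K/W
  R'_vermiculite board = ln(0.100/0.0724)/(2πk) = 0.3230/(2π·0.0637) = 0.8069 m·K/W
ΣR = 4.342×10^-4 + 4.647×10^-5 + 0.8069 = 0.8074 m·K/W
Q' = ΔT/ΣR = (227 °C − 13.1 °C)/0.8074 = 265 W/m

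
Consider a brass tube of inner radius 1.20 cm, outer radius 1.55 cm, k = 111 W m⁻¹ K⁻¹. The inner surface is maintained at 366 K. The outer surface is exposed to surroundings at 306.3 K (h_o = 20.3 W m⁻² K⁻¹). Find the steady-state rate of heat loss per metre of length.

Q' = 118 W/m

Series thermal resistances, inner to outer:
  R'_brass = ln(0.0155/0.0120)/(2πk) = 0.2559/(2π·111) = 3.670×10^-4 m·K/W
  R'_conv,out = 1/(2πr h) = 1/(2π·0.0155·20.3) = 0.5058 m·K/W
ΣR = 3.670×10^-4 + 0.5058 = 0.5062 m·K/W
Q' = ΔT/ΣR = (366 K − 306.3 K)/0.5062 = 118 W/m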